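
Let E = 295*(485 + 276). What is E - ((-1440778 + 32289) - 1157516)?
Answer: 2790500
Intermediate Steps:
E = 224495 (E = 295*761 = 224495)
E - ((-1440778 + 32289) - 1157516) = 224495 - ((-1440778 + 32289) - 1157516) = 224495 - (-1408489 - 1157516) = 224495 - 1*(-2566005) = 224495 + 2566005 = 2790500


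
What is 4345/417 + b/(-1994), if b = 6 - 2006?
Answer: 4748965/415749 ≈ 11.423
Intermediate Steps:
b = -2000
4345/417 + b/(-1994) = 4345/417 - 2000/(-1994) = 4345*(1/417) - 2000*(-1/1994) = 4345/417 + 1000/997 = 4748965/415749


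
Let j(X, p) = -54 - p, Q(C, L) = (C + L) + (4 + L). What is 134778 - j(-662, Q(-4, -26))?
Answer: 134780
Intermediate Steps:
Q(C, L) = 4 + C + 2*L
134778 - j(-662, Q(-4, -26)) = 134778 - (-54 - (4 - 4 + 2*(-26))) = 134778 - (-54 - (4 - 4 - 52)) = 134778 - (-54 - 1*(-52)) = 134778 - (-54 + 52) = 134778 - 1*(-2) = 134778 + 2 = 134780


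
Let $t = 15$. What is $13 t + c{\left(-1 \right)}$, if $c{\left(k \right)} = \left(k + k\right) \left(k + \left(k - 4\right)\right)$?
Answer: $207$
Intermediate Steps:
$c{\left(k \right)} = 2 k \left(-4 + 2 k\right)$ ($c{\left(k \right)} = 2 k \left(k + \left(k - 4\right)\right) = 2 k \left(k + \left(-4 + k\right)\right) = 2 k \left(-4 + 2 k\right)$)
$13 t + c{\left(-1 \right)} = 13 \cdot 15 + 4 \left(-1\right) \left(-2 - 1\right) = 195 + 4 \left(-1\right) \left(-3\right) = 195 + 12 = 207$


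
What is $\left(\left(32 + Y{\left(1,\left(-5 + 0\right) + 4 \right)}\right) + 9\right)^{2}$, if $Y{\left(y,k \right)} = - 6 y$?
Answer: $1225$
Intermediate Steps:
$\left(\left(32 + Y{\left(1,\left(-5 + 0\right) + 4 \right)}\right) + 9\right)^{2} = \left(\left(32 - 6\right) + 9\right)^{2} = \left(26 + 9\right)^{2} = 35^{2} = 1225$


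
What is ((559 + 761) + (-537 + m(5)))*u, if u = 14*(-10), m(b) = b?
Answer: -110320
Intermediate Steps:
u = -140
((559 + 761) + (-537 + m(5)))*u = ((559 + 761) + (-537 + 5))*(-140) = (1320 - 532)*(-140) = 788*(-140) = -110320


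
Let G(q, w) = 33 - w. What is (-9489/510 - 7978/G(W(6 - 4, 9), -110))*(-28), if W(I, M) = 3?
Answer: 25319966/12155 ≈ 2083.1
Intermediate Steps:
(-9489/510 - 7978/G(W(6 - 4, 9), -110))*(-28) = (-9489/510 - 7978/(33 - 1*(-110)))*(-28) = (-9489*1/510 - 7978/(33 + 110))*(-28) = (-3163/170 - 7978/143)*(-28) = -1808569/24310*(-28) = 25319966/12155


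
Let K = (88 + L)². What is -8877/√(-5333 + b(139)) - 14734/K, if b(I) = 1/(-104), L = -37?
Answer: -14734/2601 + 17754*I*√14420458/554633 ≈ -5.6647 + 121.56*I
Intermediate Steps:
K = 2601 (K = (88 - 37)² = 51² = 2601)
b(I) = -1/104
-8877/√(-5333 + b(139)) - 14734/K = -8877/√(-5333 - 1/104) - 14734/2601 = -8877*(-2*I*√14420458/554633) - 14734*1/2601 = -8877*(-2*I*√14420458/554633) - 14734/2601 = -(-17754)*I*√14420458/554633 - 14734/2601 = 17754*I*√14420458/554633 - 14734/2601 = -14734/2601 + 17754*I*√14420458/554633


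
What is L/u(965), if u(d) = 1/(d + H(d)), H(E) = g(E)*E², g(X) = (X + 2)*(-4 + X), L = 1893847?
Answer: 1638888392181766380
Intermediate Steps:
g(X) = (-4 + X)*(2 + X) (g(X) = (2 + X)*(-4 + X) = (-4 + X)*(2 + X))
H(E) = E²*(-8 + E² - 2*E) (H(E) = (-8 + E² - 2*E)*E² = E²*(-8 + E² - 2*E))
u(d) = 1/(d + d²*(-8 + d² - 2*d))
L/u(965) = 1893847/((-1/(965*(-1 + 965*(8 - 1*965² + 2*965))))) = 1893847/((-1*1/965/(-1 + 965*(8 - 1*931225 + 1930)))) = 1893847/((-1*1/965/(-1 + 965*(8 - 931225 + 1930)))) = 1893847/((-1*1/965/(-1 + 965*(-929287)))) = 1893847/((-1*1/965/(-1 - 896761955))) = 1893847/((-1*1/965/(-896761956))) = 1893847/((-1*1/965*(-1/896761956))) = 1893847/(1/865375287540) = 1893847*865375287540 = 1638888392181766380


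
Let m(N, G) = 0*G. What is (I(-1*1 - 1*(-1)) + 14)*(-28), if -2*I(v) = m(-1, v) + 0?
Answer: -392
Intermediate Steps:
m(N, G) = 0
I(v) = 0 (I(v) = -(0 + 0)/2 = -½*0 = 0)
(I(-1*1 - 1*(-1)) + 14)*(-28) = (0 + 14)*(-28) = 14*(-28) = -392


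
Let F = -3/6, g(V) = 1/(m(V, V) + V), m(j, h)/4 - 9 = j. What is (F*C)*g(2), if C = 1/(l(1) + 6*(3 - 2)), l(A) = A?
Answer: -1/644 ≈ -0.0015528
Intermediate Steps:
C = 1/7 (C = 1/(1 + 6*(3 - 2)) = 1/(1 + 6*1) = 1/(1 + 6) = 1/7 ≈ 0.14286)
m(j, h) = 36 + 4*j
g(V) = 1/(36 + 5*V) (g(V) = 1/((36 + 4*V) + V) = 1/(36 + 5*V))
F = -1/2 (F = -3*1/6 = -1/2 ≈ -0.50000)
(F*C)*g(2) = (-1/2*1/7)/(36 + 5*2) = -1/(14*(36 + 10)) = -1/14/46 = -1/14*1/46 = -1/644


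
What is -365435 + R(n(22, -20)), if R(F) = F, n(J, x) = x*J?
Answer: -365875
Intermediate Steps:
n(J, x) = J*x
-365435 + R(n(22, -20)) = -365435 + 22*(-20) = -365435 - 440 = -365875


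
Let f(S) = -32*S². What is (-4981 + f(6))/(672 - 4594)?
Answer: 6133/3922 ≈ 1.5637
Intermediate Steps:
(-4981 + f(6))/(672 - 4594) = (-4981 - 32*6²)/(672 - 4594) = (-4981 - 32*36)/(-3922) = (-4981 - 1152)*(-1/3922) = -6133*(-1/3922) = 6133/3922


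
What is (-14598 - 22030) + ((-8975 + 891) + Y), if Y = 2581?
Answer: -42131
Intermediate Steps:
(-14598 - 22030) + ((-8975 + 891) + Y) = (-14598 - 22030) + ((-8975 + 891) + 2581) = -36628 + (-8084 + 2581) = -36628 - 5503 = -42131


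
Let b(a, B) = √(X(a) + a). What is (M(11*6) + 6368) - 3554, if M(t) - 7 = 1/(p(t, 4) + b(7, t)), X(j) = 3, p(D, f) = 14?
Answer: 262360/93 - √10/186 ≈ 2821.1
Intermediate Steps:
b(a, B) = √(3 + a)
M(t) = 7 + 1/(14 + √10) (M(t) = 7 + 1/(14 + √(3 + 7)) = 7 + 1/(14 + √10))
(M(11*6) + 6368) - 3554 = ((658/93 - √10/186) + 6368) - 3554 = (592882/93 - √10/186) - 3554 = 262360/93 - √10/186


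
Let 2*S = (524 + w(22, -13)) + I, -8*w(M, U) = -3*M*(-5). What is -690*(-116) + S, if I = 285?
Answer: 643391/8 ≈ 80424.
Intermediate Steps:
w(M, U) = -15*M/8 (w(M, U) = -(-3*M)*(-5)/8 = -15*M/8)
S = 3071/8 (S = ((524 - 15/8*22) + 285)/2 = ((524 - 165/4) + 285)/2 = (1931/4 + 285)/2 = (½)*(3071/4) = 3071/8 ≈ 383.88)
-690*(-116) + S = -690*(-116) + 3071/8 = 80040 + 3071/8 = 643391/8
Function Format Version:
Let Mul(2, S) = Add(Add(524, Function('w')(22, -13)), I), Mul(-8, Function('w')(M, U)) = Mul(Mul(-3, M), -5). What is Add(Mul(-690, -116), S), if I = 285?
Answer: Rational(643391, 8) ≈ 80424.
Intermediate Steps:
Function('w')(M, U) = Mul(Rational(-15, 8), M) (Function('w')(M, U) = Mul(Rational(-1, 8), Mul(Mul(-3, M), -5)) = Mul(Rational(-1, 8), Mul(15, M)) = Mul(Rational(-15, 8), M))
S = Rational(3071, 8) (S = Mul(Rational(1, 2), Add(Add(524, Mul(Rational(-15, 8), 22)), 285)) = Mul(Rational(1, 2), Add(Add(524, Rational(-165, 4)), 285)) = Mul(Rational(1, 2), Add(Rational(1931, 4), 285)) = Mul(Rational(1, 2), Rational(3071, 4)) = Rational(3071, 8) ≈ 383.88)
Add(Mul(-690, -116), S) = Add(Mul(-690, -116), Rational(3071, 8)) = Add(80040, Rational(3071, 8)) = Rational(643391, 8)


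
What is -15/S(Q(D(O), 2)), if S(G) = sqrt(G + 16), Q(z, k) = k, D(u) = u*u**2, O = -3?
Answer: -5*sqrt(2)/2 ≈ -3.5355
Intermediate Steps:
D(u) = u**3
S(G) = sqrt(16 + G)
-15/S(Q(D(O), 2)) = -15/sqrt(16 + 2) = -15*sqrt(2)/6 = -5*sqrt(2)/2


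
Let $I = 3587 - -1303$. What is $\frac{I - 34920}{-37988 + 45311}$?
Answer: $- \frac{10010}{2441} \approx -4.1008$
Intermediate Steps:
$I = 4890$ ($I = 3587 + 1303 = 4890$)
$\frac{I - 34920}{-37988 + 45311} = \frac{4890 - 34920}{-37988 + 45311} = - \frac{30030}{7323} = \left(-30030\right) \frac{1}{7323} = - \frac{10010}{2441}$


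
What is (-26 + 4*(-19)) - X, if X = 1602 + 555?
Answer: -2259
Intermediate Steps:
X = 2157
(-26 + 4*(-19)) - X = (-26 + 4*(-19)) - 1*2157 = (-26 - 76) - 2157 = -102 - 2157 = -2259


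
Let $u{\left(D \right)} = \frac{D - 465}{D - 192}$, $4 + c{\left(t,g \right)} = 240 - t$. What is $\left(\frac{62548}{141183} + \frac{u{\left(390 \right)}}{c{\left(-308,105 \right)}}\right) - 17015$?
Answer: $- \frac{28749126222221}{1689678144} \approx -17015.0$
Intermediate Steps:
$c{\left(t,g \right)} = 236 - t$ ($c{\left(t,g \right)} = -4 - \left(-240 + t\right) = 236 - t$)
$u{\left(D \right)} = \frac{-465 + D}{-192 + D}$
$\left(\frac{62548}{141183} + \frac{u{\left(390 \right)}}{c{\left(-308,105 \right)}}\right) - 17015 = \left(\frac{62548}{141183} + \frac{\frac{1}{-192 + 390} \left(-465 + 390\right)}{236 - -308}\right) - 17015 = \left(62548 \cdot \frac{1}{141183} + \frac{\frac{1}{198} \left(-75\right)}{236 + 308}\right) - 17015 = \left(\frac{62548}{141183} + \frac{\frac{1}{198} \left(-75\right)}{544}\right) - 17015 = \left(\frac{62548}{141183} - \frac{25}{35904}\right) - 17015 = \frac{747397939}{1689678144} - 17015 = - \frac{28749126222221}{1689678144}$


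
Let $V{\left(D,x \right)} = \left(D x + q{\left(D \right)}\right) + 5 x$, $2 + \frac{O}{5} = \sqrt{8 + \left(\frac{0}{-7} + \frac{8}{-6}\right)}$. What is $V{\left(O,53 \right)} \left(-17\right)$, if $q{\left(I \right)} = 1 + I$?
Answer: $4658 - 3060 \sqrt{15} \approx -7193.3$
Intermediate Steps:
$O = -10 + \frac{10 \sqrt{15}}{3}$ ($O = -10 + 5 \sqrt{8 + \left(\frac{0}{-7} + \frac{8}{-6}\right)} = -10 + 5 \sqrt{8 + \left(0 \left(- \frac{1}{7}\right) + 8 \left(- \frac{1}{6}\right)\right)} = -10 + 5 \sqrt{8 + \left(0 - \frac{4}{3}\right)} = -10 + 5 \sqrt{8 - \frac{4}{3}} = -10 + 5 \sqrt{\frac{20}{3}} = -10 + 5 \frac{2 \sqrt{15}}{3} = -10 + \frac{10 \sqrt{15}}{3} \approx 2.9099$)
$V{\left(D,x \right)} = 1 + D + 5 x + D x$ ($V{\left(D,x \right)} = \left(D x + \left(1 + D\right)\right) + 5 x = \left(1 + D + D x\right) + 5 x = 1 + D + 5 x + D x$)
$V{\left(O,53 \right)} \left(-17\right) = \left(1 - \left(10 - \frac{10 \sqrt{15}}{3}\right) + 5 \cdot 53 + \left(-10 + \frac{10 \sqrt{15}}{3}\right) 53\right) \left(-17\right) = \left(1 - \left(10 - \frac{10 \sqrt{15}}{3}\right) + 265 - \left(530 - \frac{530 \sqrt{15}}{3}\right)\right) \left(-17\right) = \left(-274 + 180 \sqrt{15}\right) \left(-17\right) = 4658 - 3060 \sqrt{15}$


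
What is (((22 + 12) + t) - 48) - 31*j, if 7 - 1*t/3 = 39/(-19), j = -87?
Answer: 51493/19 ≈ 2710.2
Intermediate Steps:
t = 516/19 (t = 21 - 117/(-19) = 21 - 117*(-1)/19 = 21 - 3*(-39/19) = 21 + 117/19 = 516/19 ≈ 27.158)
(((22 + 12) + t) - 48) - 31*j = (((22 + 12) + 516/19) - 48) - 31*(-87) = ((34 + 516/19) - 48) + 2697 = (1162/19 - 48) + 2697 = 250/19 + 2697 = 51493/19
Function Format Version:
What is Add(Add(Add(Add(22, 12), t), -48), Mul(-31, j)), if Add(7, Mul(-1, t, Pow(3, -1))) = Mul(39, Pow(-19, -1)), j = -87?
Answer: Rational(51493, 19) ≈ 2710.2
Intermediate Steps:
t = Rational(516, 19) (t = Add(21, Mul(-3, Mul(39, Pow(-19, -1)))) = Add(21, Mul(-3, Mul(39, Rational(-1, 19)))) = Add(21, Mul(-3, Rational(-39, 19))) = Add(21, Rational(117, 19)) = Rational(516, 19) ≈ 27.158)
Add(Add(Add(Add(22, 12), t), -48), Mul(-31, j)) = Add(Add(Add(Add(22, 12), Rational(516, 19)), -48), Mul(-31, -87)) = Add(Add(Add(34, Rational(516, 19)), -48), 2697) = Add(Add(Rational(1162, 19), -48), 2697) = Add(Rational(250, 19), 2697) = Rational(51493, 19)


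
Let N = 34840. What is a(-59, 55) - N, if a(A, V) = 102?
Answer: -34738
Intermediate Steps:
a(-59, 55) - N = 102 - 1*34840 = 102 - 34840 = -34738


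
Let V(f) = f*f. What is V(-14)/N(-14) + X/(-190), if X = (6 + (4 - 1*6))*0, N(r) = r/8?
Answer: -112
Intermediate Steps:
V(f) = f²
N(r) = r/8 (N(r) = r*(⅛) = r/8)
X = 0 (X = (6 + (4 - 6))*0 = (6 - 2)*0 = 4*0 = 0)
V(-14)/N(-14) + X/(-190) = (-14)²/(((⅛)*(-14))) + 0/(-190) = 196/(-7/4) + 0*(-1/190) = 196*(-4/7) + 0 = -112 + 0 = -112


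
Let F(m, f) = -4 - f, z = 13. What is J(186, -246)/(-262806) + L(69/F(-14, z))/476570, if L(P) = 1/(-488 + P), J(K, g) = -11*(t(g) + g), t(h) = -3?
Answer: -909920834721/87306519549025 ≈ -0.010422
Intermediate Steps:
J(K, g) = 33 - 11*g (J(K, g) = -11*(-3 + g) = 33 - 11*g)
J(186, -246)/(-262806) + L(69/F(-14, z))/476570 = (33 - 11*(-246))/(-262806) + 1/(-488 + 69/(-4 - 1*13)*476570) = (33 + 2706)*(-1/262806) + (1/476570)/(-488 + 69/(-4 - 13)) = 2739*(-1/262806) + (1/476570)/(-488 + 69/(-17)) = -913/87602 + (1/476570)/(-488 + 69*(-1/17)) = -913/87602 + (1/476570)/(-488 - 69/17) = -913/87602 + (1/476570)/(-8365/17) = -913/87602 - 17/8365*1/476570 = -913/87602 - 17/3986508050 = -909920834721/87306519549025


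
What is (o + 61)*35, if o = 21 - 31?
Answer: 1785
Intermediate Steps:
o = -10
(o + 61)*35 = (-10 + 61)*35 = 51*35 = 1785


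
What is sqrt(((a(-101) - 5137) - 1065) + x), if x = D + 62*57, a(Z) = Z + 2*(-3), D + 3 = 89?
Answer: I*sqrt(2689) ≈ 51.856*I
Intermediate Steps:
D = 86 (D = -3 + 89 = 86)
a(Z) = -6 + Z (a(Z) = Z - 6 = -6 + Z)
x = 3620 (x = 86 + 62*57 = 86 + 3534 = 3620)
sqrt(((a(-101) - 5137) - 1065) + x) = sqrt((((-6 - 101) - 5137) - 1065) + 3620) = sqrt(((-107 - 5137) - 1065) + 3620) = sqrt((-5244 - 1065) + 3620) = sqrt(-6309 + 3620) = sqrt(-2689) = I*sqrt(2689)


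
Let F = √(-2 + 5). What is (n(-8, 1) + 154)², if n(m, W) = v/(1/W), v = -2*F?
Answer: 23728 - 616*√3 ≈ 22661.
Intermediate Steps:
F = √3 ≈ 1.7320
v = -2*√3 ≈ -3.4641
n(m, W) = -2*W*√3 (n(m, W) = (-2*√3)/(1/W) = (-2*√3)*W = -2*W*√3)
(n(-8, 1) + 154)² = (-2*1*√3 + 154)² = (-2*√3 + 154)² = (154 - 2*√3)²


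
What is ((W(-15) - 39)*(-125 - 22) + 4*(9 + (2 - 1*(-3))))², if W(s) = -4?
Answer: 40666129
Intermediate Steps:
((W(-15) - 39)*(-125 - 22) + 4*(9 + (2 - 1*(-3))))² = ((-4 - 39)*(-125 - 22) + 4*(9 + (2 - 1*(-3))))² = (-43*(-147) + 4*(9 + (2 + 3)))² = (6321 + 4*(9 + 5))² = (6321 + 4*14)² = (6321 + 56)² = 6377² = 40666129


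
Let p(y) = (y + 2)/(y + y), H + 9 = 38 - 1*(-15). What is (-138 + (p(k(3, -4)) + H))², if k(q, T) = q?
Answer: 312481/36 ≈ 8680.0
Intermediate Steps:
H = 44 (H = -9 + (38 - 1*(-15)) = -9 + (38 + 15) = -9 + 53 = 44)
p(y) = (2 + y)/(2*y) (p(y) = (2 + y)/((2*y)) = (2 + y)*(1/(2*y)) = (2 + y)/(2*y))
(-138 + (p(k(3, -4)) + H))² = (-138 + ((½)*(2 + 3)/3 + 44))² = (-138 + ((½)*(⅓)*5 + 44))² = (-138 + (⅚ + 44))² = (-138 + 269/6)² = (-559/6)² = 312481/36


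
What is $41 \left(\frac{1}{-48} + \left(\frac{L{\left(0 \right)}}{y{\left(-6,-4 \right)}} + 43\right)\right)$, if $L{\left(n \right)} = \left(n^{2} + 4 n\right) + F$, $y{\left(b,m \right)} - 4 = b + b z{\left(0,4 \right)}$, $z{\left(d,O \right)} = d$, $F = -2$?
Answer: $\frac{86551}{48} \approx 1803.1$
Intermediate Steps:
$y{\left(b,m \right)} = 4 + b$ ($y{\left(b,m \right)} = 4 + \left(b + b 0\right) = 4 + \left(b + 0\right) = 4 + b$)
$L{\left(n \right)} = -2 + n^{2} + 4 n$ ($L{\left(n \right)} = \left(n^{2} + 4 n\right) - 2 = -2 + n^{2} + 4 n$)
$41 \left(\frac{1}{-48} + \left(\frac{L{\left(0 \right)}}{y{\left(-6,-4 \right)}} + 43\right)\right) = 41 \left(\frac{1}{-48} + \left(\frac{-2 + 0^{2} + 4 \cdot 0}{4 - 6} + 43\right)\right) = 41 \left(- \frac{1}{48} + \left(\frac{-2 + 0 + 0}{-2} + 43\right)\right) = 41 \left(- \frac{1}{48} + \left(\left(-2\right) \left(- \frac{1}{2}\right) + 43\right)\right) = 41 \left(- \frac{1}{48} + \left(1 + 43\right)\right) = 41 \left(- \frac{1}{48} + 44\right) = 41 \cdot \frac{2111}{48} = \frac{86551}{48}$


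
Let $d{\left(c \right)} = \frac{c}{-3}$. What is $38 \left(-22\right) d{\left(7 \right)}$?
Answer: $\frac{5852}{3} \approx 1950.7$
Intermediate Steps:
$d{\left(c \right)} = - \frac{c}{3}$ ($d{\left(c \right)} = c \left(- \frac{1}{3}\right) = - \frac{c}{3}$)
$38 \left(-22\right) d{\left(7 \right)} = 38 \left(-22\right) \left(\left(- \frac{1}{3}\right) 7\right) = \left(-836\right) \left(- \frac{7}{3}\right) = \frac{5852}{3}$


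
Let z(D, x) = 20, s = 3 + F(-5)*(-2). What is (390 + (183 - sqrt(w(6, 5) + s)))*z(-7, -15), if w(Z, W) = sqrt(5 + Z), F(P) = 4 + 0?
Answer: 11460 - 20*sqrt(-5 + sqrt(11)) ≈ 11460.0 - 25.949*I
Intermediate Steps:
F(P) = 4
s = -5 (s = 3 + 4*(-2) = 3 - 8 = -5)
(390 + (183 - sqrt(w(6, 5) + s)))*z(-7, -15) = (390 + (183 - sqrt(sqrt(5 + 6) - 5)))*20 = (390 + (183 - sqrt(sqrt(11) - 5)))*20 = (390 + (183 - sqrt(-5 + sqrt(11))))*20 = (573 - sqrt(-5 + sqrt(11)))*20 = 11460 - 20*sqrt(-5 + sqrt(11))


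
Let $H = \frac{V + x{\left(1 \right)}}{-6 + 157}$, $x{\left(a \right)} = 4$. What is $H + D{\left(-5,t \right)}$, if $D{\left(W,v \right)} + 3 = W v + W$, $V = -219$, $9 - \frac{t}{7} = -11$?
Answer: $- \frac{107123}{151} \approx -709.42$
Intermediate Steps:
$t = 140$ ($t = 63 - -77 = 63 + 77 = 140$)
$D{\left(W,v \right)} = -3 + W + W v$ ($D{\left(W,v \right)} = -3 + \left(W v + W\right) = -3 + \left(W + W v\right) = -3 + W + W v$)
$H = - \frac{215}{151}$ ($H = \frac{-219 + 4}{-6 + 157} = - \frac{215}{151} \approx -1.4238$)
$H + D{\left(-5,t \right)} = - \frac{215}{151} - 708 = - \frac{107123}{151}$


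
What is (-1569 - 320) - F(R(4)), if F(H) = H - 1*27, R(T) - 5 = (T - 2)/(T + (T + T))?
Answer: -11203/6 ≈ -1867.2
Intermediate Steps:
R(T) = 5 + (-2 + T)/(3*T) (R(T) = 5 + (T - 2)/(T + (T + T)) = 5 + (-2 + T)/(T + 2*T) = 5 + (-2 + T)/((3*T)) = 5 + (-2 + T)*(1/(3*T)) = 5 + (-2 + T)/(3*T))
F(H) = -27 + H (F(H) = H - 27 = -27 + H)
(-1569 - 320) - F(R(4)) = (-1569 - 320) - (-27 + (2/3)*(-1 + 8*4)/4) = -1889 - (-27 + (2/3)*(1/4)*(-1 + 32)) = -1889 - (-27 + (2/3)*(1/4)*31) = -1889 - (-27 + 31/6) = -1889 - 1*(-131/6) = -1889 + 131/6 = -11203/6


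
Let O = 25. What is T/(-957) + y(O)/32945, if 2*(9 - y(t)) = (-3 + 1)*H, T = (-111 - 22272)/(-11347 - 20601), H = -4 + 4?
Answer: -14007267/30523278940 ≈ -0.00045890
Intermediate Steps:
H = 0
T = 22383/31948 (T = -22383/(-31948) = -22383*(-1/31948) = 22383/31948 ≈ 0.70061)
y(t) = 9 (y(t) = 9 - (-3 + 1)*0/2 = 9 - (-1)*0 = 9 - ½*0 = 9 + 0 = 9)
T/(-957) + y(O)/32945 = (22383/31948)/(-957) + 9/32945 = (22383/31948)*(-1/957) + 9*(1/32945) = -7461/10191412 + 9/32945 = -14007267/30523278940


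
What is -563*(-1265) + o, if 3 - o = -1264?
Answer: 713462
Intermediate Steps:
o = 1267 (o = 3 - 1*(-1264) = 3 + 1264 = 1267)
-563*(-1265) + o = -563*(-1265) + 1267 = 712195 + 1267 = 713462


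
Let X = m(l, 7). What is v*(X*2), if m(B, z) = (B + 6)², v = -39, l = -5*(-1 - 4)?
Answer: -74958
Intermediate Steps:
l = 25 (l = -5*(-5) = 25)
m(B, z) = (6 + B)²
X = 961 (X = (6 + 25)² = 31² = 961)
v*(X*2) = -37479*2 = -39*1922 = -74958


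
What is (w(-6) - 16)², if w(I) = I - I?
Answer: 256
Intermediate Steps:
w(I) = 0
(w(-6) - 16)² = (0 - 16)² = (-16)² = 256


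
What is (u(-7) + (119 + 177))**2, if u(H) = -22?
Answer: 75076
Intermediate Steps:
(u(-7) + (119 + 177))**2 = (-22 + (119 + 177))**2 = (-22 + 296)**2 = 274**2 = 75076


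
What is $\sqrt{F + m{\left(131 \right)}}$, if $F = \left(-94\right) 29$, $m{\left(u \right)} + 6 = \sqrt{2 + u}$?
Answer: $\sqrt{-2732 + \sqrt{133}} \approx 52.158 i$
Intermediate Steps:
$m{\left(u \right)} = -6 + \sqrt{2 + u}$
$F = -2726$
$\sqrt{F + m{\left(131 \right)}} = \sqrt{-2726 - \left(6 - \sqrt{2 + 131}\right)} = \sqrt{-2726 - \left(6 - \sqrt{133}\right)} = \sqrt{-2732 + \sqrt{133}}$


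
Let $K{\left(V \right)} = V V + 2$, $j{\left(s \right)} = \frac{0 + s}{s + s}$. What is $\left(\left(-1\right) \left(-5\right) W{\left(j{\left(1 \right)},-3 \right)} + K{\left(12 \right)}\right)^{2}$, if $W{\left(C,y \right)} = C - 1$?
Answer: $\frac{82369}{4} \approx 20592.0$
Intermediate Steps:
$j{\left(s \right)} = \frac{1}{2}$ ($j{\left(s \right)} = \frac{s}{2 s} = s \frac{1}{2 s} = \frac{1}{2}$)
$W{\left(C,y \right)} = -1 + C$ ($W{\left(C,y \right)} = C - 1 = -1 + C$)
$K{\left(V \right)} = 2 + V^{2}$ ($K{\left(V \right)} = V^{2} + 2 = 2 + V^{2}$)
$\left(\left(-1\right) \left(-5\right) W{\left(j{\left(1 \right)},-3 \right)} + K{\left(12 \right)}\right)^{2} = \left(\left(-1\right) \left(-5\right) \left(-1 + \frac{1}{2}\right) + \left(2 + 12^{2}\right)\right)^{2} = \left(5 \left(- \frac{1}{2}\right) + \left(2 + 144\right)\right)^{2} = \left(- \frac{5}{2} + 146\right)^{2} = \left(\frac{287}{2}\right)^{2} = \frac{82369}{4}$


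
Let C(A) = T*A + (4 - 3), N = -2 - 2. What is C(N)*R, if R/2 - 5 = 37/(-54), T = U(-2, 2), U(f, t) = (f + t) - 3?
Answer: 3029/27 ≈ 112.19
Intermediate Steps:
U(f, t) = -3 + f + t
T = -3 (T = -3 - 2 + 2 = -3)
N = -4
R = 233/27 (R = 10 + 2*(37/(-54)) = 10 + 2*(37*(-1/54)) = 10 + 2*(-37/54) = 10 - 37/27 = 233/27 ≈ 8.6296)
C(A) = 1 - 3*A (C(A) = -3*A + (4 - 3) = -3*A + 1 = 1 - 3*A)
C(N)*R = (1 - 3*(-4))*(233/27) = (1 + 12)*(233/27) = 13*(233/27) = 3029/27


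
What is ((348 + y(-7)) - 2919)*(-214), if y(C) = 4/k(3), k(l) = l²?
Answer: 4950890/9 ≈ 5.5010e+5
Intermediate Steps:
y(C) = 4/9 (y(C) = 4/(3²) = 4/9)
((348 + y(-7)) - 2919)*(-214) = ((348 + 4/9) - 2919)*(-214) = (3136/9 - 2919)*(-214) = -23135/9*(-214) = 4950890/9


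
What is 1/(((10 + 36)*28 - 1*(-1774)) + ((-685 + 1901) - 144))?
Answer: 1/4134 ≈ 0.00024190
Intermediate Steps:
1/(((10 + 36)*28 - 1*(-1774)) + ((-685 + 1901) - 144)) = 1/((46*28 + 1774) + (1216 - 144)) = 1/((1288 + 1774) + 1072) = 1/(3062 + 1072) = 1/4134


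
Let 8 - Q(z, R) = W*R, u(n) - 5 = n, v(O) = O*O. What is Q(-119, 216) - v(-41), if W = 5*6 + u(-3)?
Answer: -8585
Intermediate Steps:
v(O) = O²
u(n) = 5 + n
W = 32 (W = 5*6 + (5 - 3) = 30 + 2 = 32)
Q(z, R) = 8 - 32*R
Q(-119, 216) - v(-41) = (8 - 32*216) - 1*(-41)² = (8 - 6912) - 1*1681 = -6904 - 1681 = -8585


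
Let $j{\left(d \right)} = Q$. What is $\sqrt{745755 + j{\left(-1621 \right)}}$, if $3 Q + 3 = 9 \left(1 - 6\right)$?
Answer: $\sqrt{745739} \approx 863.56$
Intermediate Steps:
$Q = -16$ ($Q = -1 + \frac{9 \left(1 - 6\right)}{3} = -1 + \frac{9 \left(-5\right)}{3} = -1 + \frac{1}{3} \left(-45\right) = -1 - 15 = -16$)
$j{\left(d \right)} = -16$
$\sqrt{745755 + j{\left(-1621 \right)}} = \sqrt{745755 - 16} = \sqrt{745739}$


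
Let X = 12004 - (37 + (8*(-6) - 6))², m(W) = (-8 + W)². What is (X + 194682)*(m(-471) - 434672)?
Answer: -42359062707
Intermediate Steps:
X = 11715 (X = 12004 - (37 + (-48 - 6))² = 12004 - (37 - 54)² = 12004 - 1*(-17)² = 12004 - 1*289 = 12004 - 289 = 11715)
(X + 194682)*(m(-471) - 434672) = (11715 + 194682)*((-8 - 471)² - 434672) = 206397*((-479)² - 434672) = 206397*(229441 - 434672) = 206397*(-205231) = -42359062707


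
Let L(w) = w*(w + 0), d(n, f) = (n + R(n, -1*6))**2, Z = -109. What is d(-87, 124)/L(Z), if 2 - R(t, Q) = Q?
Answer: 6241/11881 ≈ 0.52529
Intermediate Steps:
R(t, Q) = 2 - Q
d(n, f) = (8 + n)**2 (d(n, f) = (n + (2 - (-1)*6))**2 = (n + (2 - 1*(-6)))**2 = (n + (2 + 6))**2 = (n + 8)**2 = (8 + n)**2)
L(w) = w**2 (L(w) = w*w = w**2)
d(-87, 124)/L(Z) = (8 - 87)**2/((-109)**2) = (-79)**2/11881 = 6241*(1/11881) = 6241/11881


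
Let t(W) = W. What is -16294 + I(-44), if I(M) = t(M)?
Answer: -16338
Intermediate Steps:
I(M) = M
-16294 + I(-44) = -16294 - 44 = -16338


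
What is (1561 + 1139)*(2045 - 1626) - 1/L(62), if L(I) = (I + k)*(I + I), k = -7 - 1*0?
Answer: 7715465999/6820 ≈ 1.1313e+6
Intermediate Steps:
k = -7 (k = -7 + 0 = -7)
L(I) = 2*I*(-7 + I) (L(I) = (I - 7)*(I + I) = (-7 + I)*(2*I) = 2*I*(-7 + I))
(1561 + 1139)*(2045 - 1626) - 1/L(62) = (1561 + 1139)*(2045 - 1626) - 1/(2*62*(-7 + 62)) = 2700*419 - 1/(2*62*55) = 1131300 - 1/6820 = 7715465999/6820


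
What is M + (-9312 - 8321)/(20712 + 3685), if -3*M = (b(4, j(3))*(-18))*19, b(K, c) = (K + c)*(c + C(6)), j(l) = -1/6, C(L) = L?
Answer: 373046317/146382 ≈ 2548.4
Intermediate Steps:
j(l) = -⅙ (j(l) = -1*⅙ = -⅙)
b(K, c) = (6 + c)*(K + c) (b(K, c) = (K + c)*(c + 6) = (K + c)*(6 + c) = (6 + c)*(K + c))
M = 15295/6 (M = -((-⅙)² + 6*4 + 6*(-⅙) + 4*(-⅙))*(-18)*19/3 = -(1/36 + 24 - 1 - ⅔)*(-18)*19/3 = -(805/36)*(-18)*19/3 = -(-805)*19/6 = -⅓*(-15295/2) = 15295/6 ≈ 2549.2)
M + (-9312 - 8321)/(20712 + 3685) = 15295/6 + (-9312 - 8321)/(20712 + 3685) = 15295/6 - 17633/24397 = 373046317/146382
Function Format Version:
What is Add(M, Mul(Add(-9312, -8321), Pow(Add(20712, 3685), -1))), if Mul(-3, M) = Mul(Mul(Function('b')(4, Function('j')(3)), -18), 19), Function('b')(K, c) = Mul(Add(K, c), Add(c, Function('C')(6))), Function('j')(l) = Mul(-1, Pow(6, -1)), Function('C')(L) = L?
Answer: Rational(373046317, 146382) ≈ 2548.4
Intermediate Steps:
Function('j')(l) = Rational(-1, 6) (Function('j')(l) = Mul(-1, Rational(1, 6)) = Rational(-1, 6))
Function('b')(K, c) = Mul(Add(6, c), Add(K, c)) (Function('b')(K, c) = Mul(Add(K, c), Add(c, 6)) = Mul(Add(K, c), Add(6, c)) = Mul(Add(6, c), Add(K, c)))
M = Rational(15295, 6) (M = Mul(Rational(-1, 3), Mul(Mul(Add(Pow(Rational(-1, 6), 2), Mul(6, 4), Mul(6, Rational(-1, 6)), Mul(4, Rational(-1, 6))), -18), 19)) = Mul(Rational(-1, 3), Mul(Mul(Add(Rational(1, 36), 24, -1, Rational(-2, 3)), -18), 19)) = Mul(Rational(-1, 3), Mul(Mul(Rational(805, 36), -18), 19)) = Mul(Rational(-1, 3), Mul(Rational(-805, 2), 19)) = Mul(Rational(-1, 3), Rational(-15295, 2)) = Rational(15295, 6) ≈ 2549.2)
Add(M, Mul(Add(-9312, -8321), Pow(Add(20712, 3685), -1))) = Add(Rational(15295, 6), Mul(Add(-9312, -8321), Pow(Add(20712, 3685), -1))) = Add(Rational(15295, 6), Mul(-17633, Pow(24397, -1))) = Add(Rational(15295, 6), Mul(-17633, Rational(1, 24397))) = Add(Rational(15295, 6), Rational(-17633, 24397)) = Rational(373046317, 146382)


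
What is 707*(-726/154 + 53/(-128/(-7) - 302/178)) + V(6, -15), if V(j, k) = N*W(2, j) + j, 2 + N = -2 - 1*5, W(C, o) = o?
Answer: -218834/195 ≈ -1122.2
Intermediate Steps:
N = -9 (N = -2 + (-2 - 1*5) = -2 + (-2 - 5) = -2 - 7 = -9)
V(j, k) = -8*j (V(j, k) = -9*j + j = -8*j)
707*(-726/154 + 53/(-128/(-7) - 302/178)) + V(6, -15) = 707*(-726/154 + 53/(-128/(-7) - 302/178)) - 8*6 = 707*(-726*1/154 + 53/(-128*(-1/7) - 302*1/178)) - 48 = 707*(-33/7 + 53/(128/7 - 151/89)) - 48 = 707*(-33/7 + 53/(10335/623)) - 48 = 707*(-33/7 + 53*(623/10335)) - 48 = 707*(-33/7 + 623/195) - 48 = 707*(-2074/1365) - 48 = -209474/195 - 48 = -218834/195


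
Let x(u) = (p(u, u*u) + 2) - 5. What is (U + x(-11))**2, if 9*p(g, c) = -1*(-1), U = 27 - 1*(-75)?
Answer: 795664/81 ≈ 9823.0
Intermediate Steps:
U = 102 (U = 27 + 75 = 102)
p(g, c) = 1/9 (p(g, c) = (-1*(-1))/9 = (1/9)*1 = 1/9)
x(u) = -26/9 (x(u) = (1/9 + 2) - 5 = 19/9 - 5 = -26/9)
(U + x(-11))**2 = (102 - 26/9)**2 = (892/9)**2 = 795664/81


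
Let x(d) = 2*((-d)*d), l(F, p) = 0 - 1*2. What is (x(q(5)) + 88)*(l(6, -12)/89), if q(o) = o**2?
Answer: 2324/89 ≈ 26.112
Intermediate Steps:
l(F, p) = -2 (l(F, p) = 0 - 2 = -2)
x(d) = -2*d**2 (x(d) = 2*(-d**2) = -2*d**2)
(x(q(5)) + 88)*(l(6, -12)/89) = (-2*(5**2)**2 + 88)*(-2/89) = (-2*25**2 + 88)*(-2*1/89) = (-2*625 + 88)*(-2/89) = (-1250 + 88)*(-2/89) = -1162*(-2/89) = 2324/89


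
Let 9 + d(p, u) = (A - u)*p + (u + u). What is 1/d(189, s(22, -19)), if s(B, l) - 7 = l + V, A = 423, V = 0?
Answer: 1/82182 ≈ 1.2168e-5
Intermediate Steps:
s(B, l) = 7 + l (s(B, l) = 7 + (l + 0) = 7 + l)
d(p, u) = -9 + 2*u + p*(423 - u) (d(p, u) = -9 + ((423 - u)*p + (u + u)) = -9 + (p*(423 - u) + 2*u) = -9 + (2*u + p*(423 - u)) = -9 + 2*u + p*(423 - u))
1/d(189, s(22, -19)) = 1/(-9 + 2*(7 - 19) + 423*189 - 1*189*(7 - 19)) = 1/(-9 + 2*(-12) + 79947 - 1*189*(-12)) = 1/(-9 - 24 + 79947 + 2268) = 1/82182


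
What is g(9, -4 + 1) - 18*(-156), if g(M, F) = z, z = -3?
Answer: 2805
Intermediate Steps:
g(M, F) = -3
g(9, -4 + 1) - 18*(-156) = -3 - 18*(-156) = -3 + 2808 = 2805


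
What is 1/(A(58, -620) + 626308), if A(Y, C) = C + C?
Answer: 1/625068 ≈ 1.5998e-6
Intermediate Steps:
A(Y, C) = 2*C
1/(A(58, -620) + 626308) = 1/(2*(-620) + 626308) = 1/(-1240 + 626308) = 1/625068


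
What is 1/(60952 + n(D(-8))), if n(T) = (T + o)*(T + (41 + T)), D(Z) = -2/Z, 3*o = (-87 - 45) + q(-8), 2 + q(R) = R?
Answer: 24/1415953 ≈ 1.6950e-5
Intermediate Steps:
q(R) = -2 + R
o = -142/3 (o = ((-87 - 45) + (-2 - 8))/3 = (-132 - 10)/3 = (1/3)*(-142) = -142/3 ≈ -47.333)
n(T) = (41 + 2*T)*(-142/3 + T) (n(T) = (T - 142/3)*(T + (41 + T)) = (-142/3 + T)*(41 + 2*T) = (41 + 2*T)*(-142/3 + T))
1/(60952 + n(D(-8))) = 1/(60952 + (-5822/3 + 2*(-2/(-8))**2 - (-322)/(3*(-8)))) = 1/(60952 + (-5822/3 + 2*(-2*(-1/8))**2 - (-322)*(-1)/(3*8))) = 1/(60952 + (-5822/3 + 2*(1/4)**2 - 161/3*1/4)) = 1/(60952 + (-5822/3 + 2*(1/16) - 161/12)) = 1/(60952 + (-5822/3 + 1/8 - 161/12)) = 1/(60952 - 46895/24) = 1/(1415953/24) = 24/1415953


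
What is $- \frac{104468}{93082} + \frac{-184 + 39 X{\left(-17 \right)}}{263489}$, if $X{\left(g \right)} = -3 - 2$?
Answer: $- \frac{13780723465}{12263041549} \approx -1.1238$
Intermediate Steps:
$X{\left(g \right)} = -5$ ($X{\left(g \right)} = -3 - 2 = -5$)
$- \frac{104468}{93082} + \frac{-184 + 39 X{\left(-17 \right)}}{263489} = - \frac{104468}{93082} + \frac{-184 + 39 \left(-5\right)}{263489} = \left(-104468\right) \frac{1}{93082} + \left(-184 - 195\right) \frac{1}{263489} = - \frac{52234}{46541} - \frac{379}{263489} = - \frac{13780723465}{12263041549}$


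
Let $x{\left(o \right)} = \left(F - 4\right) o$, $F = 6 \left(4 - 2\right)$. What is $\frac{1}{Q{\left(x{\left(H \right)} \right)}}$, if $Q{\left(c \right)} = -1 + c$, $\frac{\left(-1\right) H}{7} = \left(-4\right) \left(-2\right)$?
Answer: $- \frac{1}{449} \approx -0.0022272$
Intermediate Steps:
$F = 12$ ($F = 6 \cdot 2 = 12$)
$H = -56$ ($H = - 7 \left(\left(-4\right) \left(-2\right)\right) = \left(-7\right) 8 = -56$)
$x{\left(o \right)} = 8 o$ ($x{\left(o \right)} = \left(12 - 4\right) o = 8 o$)
$\frac{1}{Q{\left(x{\left(H \right)} \right)}} = \frac{1}{-1 + 8 \left(-56\right)} = \frac{1}{-1 - 448} = \frac{1}{-449} = - \frac{1}{449}$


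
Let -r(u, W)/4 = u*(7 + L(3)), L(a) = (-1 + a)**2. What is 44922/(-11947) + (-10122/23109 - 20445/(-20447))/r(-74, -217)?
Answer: -23036316782807533/6126786613059112 ≈ -3.7599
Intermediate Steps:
r(u, W) = -44*u (r(u, W) = -4*u*(7 + (-1 + 3)**2) = -4*u*(7 + 2**2) = -4*u*(7 + 4) = -4*u*11 = -44*u)
44922/(-11947) + (-10122/23109 - 20445/(-20447))/r(-74, -217) = 44922/(-11947) + (-10122/23109 - 20445/(-20447))/((-44*(-74))) = 44922*(-1/11947) + (-10122*1/23109 - 20445*(-1/20447))/3256 = -44922/11947 + (-3374/7703 + 20445/20447)*(1/3256) = -44922/11947 + (88499657/157503241)*(1/3256) = -44922/11947 + 88499657/512830552696 = -23036316782807533/6126786613059112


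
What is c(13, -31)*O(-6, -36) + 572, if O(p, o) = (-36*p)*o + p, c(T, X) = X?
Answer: 241814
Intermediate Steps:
O(p, o) = p - 36*o*p (O(p, o) = -36*o*p + p = p - 36*o*p)
c(13, -31)*O(-6, -36) + 572 = -(-186)*(1 - 36*(-36)) + 572 = -(-186)*(1 + 1296) + 572 = -(-186)*1297 + 572 = -31*(-7782) + 572 = 241242 + 572 = 241814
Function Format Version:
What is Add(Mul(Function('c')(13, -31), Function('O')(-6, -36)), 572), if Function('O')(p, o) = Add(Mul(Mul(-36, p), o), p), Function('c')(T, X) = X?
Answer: 241814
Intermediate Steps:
Function('O')(p, o) = Add(p, Mul(-36, o, p)) (Function('O')(p, o) = Add(Mul(-36, o, p), p) = Add(p, Mul(-36, o, p)))
Add(Mul(Function('c')(13, -31), Function('O')(-6, -36)), 572) = Add(Mul(-31, Mul(-6, Add(1, Mul(-36, -36)))), 572) = Add(Mul(-31, Mul(-6, Add(1, 1296))), 572) = Add(Mul(-31, Mul(-6, 1297)), 572) = Add(Mul(-31, -7782), 572) = Add(241242, 572) = 241814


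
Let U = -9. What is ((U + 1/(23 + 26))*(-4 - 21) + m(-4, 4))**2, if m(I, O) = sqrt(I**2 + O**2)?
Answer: 121076832/2401 + 88000*sqrt(2)/49 ≈ 52968.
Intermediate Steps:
((U + 1/(23 + 26))*(-4 - 21) + m(-4, 4))**2 = ((-9 + 1/(23 + 26))*(-4 - 21) + sqrt((-4)**2 + 4**2))**2 = ((-9 + 1/49)*(-25) + sqrt(16 + 16))**2 = ((-9 + 1/49)*(-25) + sqrt(32))**2 = (-440/49*(-25) + 4*sqrt(2))**2 = (11000/49 + 4*sqrt(2))**2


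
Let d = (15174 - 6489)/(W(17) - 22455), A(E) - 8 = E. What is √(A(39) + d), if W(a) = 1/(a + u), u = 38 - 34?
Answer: √10365064844762/471554 ≈ 6.8274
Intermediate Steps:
u = 4
A(E) = 8 + E
W(a) = 1/(4 + a) (W(a) = 1/(a + 4) = 1/(4 + a))
d = -182385/471554 (d = (15174 - 6489)/(1/(4 + 17) - 22455) = 8685/(1/21 - 22455) = 8685/(-471554/21) = 8685*(-21/471554) = -182385/471554 ≈ -0.38677)
√(A(39) + d) = √((8 + 39) - 182385/471554) = √(47 - 182385/471554) = √(21980653/471554) = √10365064844762/471554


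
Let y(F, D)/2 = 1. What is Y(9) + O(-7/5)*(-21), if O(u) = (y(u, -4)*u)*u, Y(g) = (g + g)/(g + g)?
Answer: -2033/25 ≈ -81.320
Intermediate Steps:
y(F, D) = 2 (y(F, D) = 2*1 = 2)
Y(g) = 1 (Y(g) = (2*g)/((2*g)) = (2*g)*(1/(2*g)) = 1)
O(u) = 2*u² (O(u) = (2*u)*u = 2*u²)
Y(9) + O(-7/5)*(-21) = 1 + (2*(-7/5)²)*(-21) = 1 + (2*(49/25))*(-21) = 1 + (98/25)*(-21) = 1 - 2058/25 = -2033/25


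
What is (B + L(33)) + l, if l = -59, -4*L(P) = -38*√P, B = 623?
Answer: 564 + 19*√33/2 ≈ 618.57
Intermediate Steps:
L(P) = 19*√P/2 (L(P) = -(-19)*√P/2 = 19*√P/2)
(B + L(33)) + l = (623 + 19*√33/2) - 59 = 564 + 19*√33/2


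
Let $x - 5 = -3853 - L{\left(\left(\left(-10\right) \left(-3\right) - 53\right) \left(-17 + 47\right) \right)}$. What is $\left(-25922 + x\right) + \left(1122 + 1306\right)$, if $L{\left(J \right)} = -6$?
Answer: $-27336$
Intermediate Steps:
$x = -3842$ ($x = 5 - 3847 = -3842$)
$\left(-25922 + x\right) + \left(1122 + 1306\right) = \left(-25922 - 3842\right) + \left(1122 + 1306\right) = -29764 + 2428 = -27336$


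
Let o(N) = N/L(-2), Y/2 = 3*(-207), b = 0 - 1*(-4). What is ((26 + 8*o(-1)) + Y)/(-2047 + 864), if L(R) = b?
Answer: 174/169 ≈ 1.0296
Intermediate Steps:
b = 4 (b = 0 + 4 = 4)
L(R) = 4
Y = -1242 (Y = 2*(3*(-207)) = 2*(-621) = -1242)
o(N) = N/4
((26 + 8*o(-1)) + Y)/(-2047 + 864) = ((26 + 8*((¼)*(-1))) - 1242)/(-2047 + 864) = ((26 + 8*(-¼)) - 1242)/(-1183) = ((26 - 2) - 1242)*(-1/1183) = (24 - 1242)*(-1/1183) = -1218*(-1/1183) = 174/169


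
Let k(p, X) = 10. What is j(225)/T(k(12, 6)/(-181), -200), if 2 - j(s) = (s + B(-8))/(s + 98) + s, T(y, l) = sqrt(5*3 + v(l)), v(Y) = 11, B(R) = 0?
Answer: -2779*sqrt(26)/323 ≈ -43.870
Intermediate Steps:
T(y, l) = sqrt(26) (T(y, l) = sqrt(5*3 + 11) = sqrt(15 + 11) = sqrt(26))
j(s) = 2 - s - s/(98 + s) (j(s) = 2 - ((s + 0)/(s + 98) + s) = 2 - (s/(98 + s) + s) = 2 - (s + s/(98 + s)) = 2 + (-s - s/(98 + s)) = 2 - s - s/(98 + s))
j(225)/T(k(12, 6)/(-181), -200) = ((196 - 1*225**2 - 97*225)/(98 + 225))/(sqrt(26)) = ((196 - 1*50625 - 21825)/323)*(sqrt(26)/26) = ((196 - 50625 - 21825)/323)*(sqrt(26)/26) = ((1/323)*(-72254))*(sqrt(26)/26) = -2779*sqrt(26)/323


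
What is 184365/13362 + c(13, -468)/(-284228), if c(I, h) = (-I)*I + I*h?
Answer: 514561253/37233868 ≈ 13.820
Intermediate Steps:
c(I, h) = -I² + I*h
184365/13362 + c(13, -468)/(-284228) = 184365/13362 + (13*(-468 - 1*13))/(-284228) = 184365*(1/13362) + (13*(-468 - 13))*(-1/284228) = 3615/262 + (13*(-481))*(-1/284228) = 3615/262 - 6253*(-1/284228) = 3615/262 + 6253/284228 = 514561253/37233868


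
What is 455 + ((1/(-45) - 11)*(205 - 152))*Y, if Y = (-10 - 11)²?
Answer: -1285837/5 ≈ -2.5717e+5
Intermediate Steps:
Y = 441 (Y = (-21)² = 441)
455 + ((1/(-45) - 11)*(205 - 152))*Y = 455 + ((1/(-45) - 11)*(205 - 152))*441 = 455 + ((-1/45 - 11)*53)*441 = 455 - 496/45*53*441 = 455 - 26288/45*441 = 455 - 1288112/5 = -1285837/5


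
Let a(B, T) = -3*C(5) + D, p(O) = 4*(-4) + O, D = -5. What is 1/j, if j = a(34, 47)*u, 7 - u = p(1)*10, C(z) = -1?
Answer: -1/314 ≈ -0.0031847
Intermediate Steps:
p(O) = -16 + O
a(B, T) = -2 (a(B, T) = -3*(-1) - 5 = 3 - 5 = -2)
u = 157 (u = 7 - (-16 + 1)*10 = 7 - (-15)*10 = 7 - 1*(-150) = 7 + 150 = 157)
j = -314 (j = -2*157 = -314)
1/j = 1/(-314) = -1/314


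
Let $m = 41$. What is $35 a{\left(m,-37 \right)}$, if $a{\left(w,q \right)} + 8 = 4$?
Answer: $-140$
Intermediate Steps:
$a{\left(w,q \right)} = -4$ ($a{\left(w,q \right)} = -8 + 4 = -4$)
$35 a{\left(m,-37 \right)} = 35 \left(-4\right) = -140$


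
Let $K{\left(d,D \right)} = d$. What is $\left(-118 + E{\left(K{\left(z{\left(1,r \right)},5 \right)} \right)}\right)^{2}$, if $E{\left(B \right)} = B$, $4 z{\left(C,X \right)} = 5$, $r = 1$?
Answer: $\frac{218089}{16} \approx 13631.0$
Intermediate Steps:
$z{\left(C,X \right)} = \frac{5}{4}$ ($z{\left(C,X \right)} = \frac{1}{4} \cdot 5 = \frac{5}{4}$)
$\left(-118 + E{\left(K{\left(z{\left(1,r \right)},5 \right)} \right)}\right)^{2} = \left(-118 + \frac{5}{4}\right)^{2} = \left(- \frac{467}{4}\right)^{2} = \frac{218089}{16}$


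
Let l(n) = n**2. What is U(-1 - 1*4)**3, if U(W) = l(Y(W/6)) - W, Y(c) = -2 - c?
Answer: 12008989/46656 ≈ 257.39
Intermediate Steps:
U(W) = (-2 - W/6)**2 - W
U(-1 - 1*4)**3 = (-(-1 - 1*4) + (12 + (-1 - 1*4))**2/36)**3 = (-(-1 - 4) + (12 + (-1 - 4))**2/36)**3 = (-1*(-5) + (12 - 5)**2/36)**3 = (5 + (1/36)*7**2)**3 = (5 + (1/36)*49)**3 = (5 + 49/36)**3 = (229/36)**3 = 12008989/46656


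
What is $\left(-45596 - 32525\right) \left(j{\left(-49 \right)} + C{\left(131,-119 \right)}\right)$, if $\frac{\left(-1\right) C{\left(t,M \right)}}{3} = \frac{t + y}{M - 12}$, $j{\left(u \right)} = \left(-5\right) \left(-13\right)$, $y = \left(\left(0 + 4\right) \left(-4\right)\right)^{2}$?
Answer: $- \frac{755898796}{131} \approx -5.7702 \cdot 10^{6}$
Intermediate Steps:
$y = 256$ ($y = \left(4 \left(-4\right)\right)^{2} = \left(-16\right)^{2} = 256$)
$j{\left(u \right)} = 65$
$C{\left(t,M \right)} = - \frac{3 \left(256 + t\right)}{-12 + M}$ ($C{\left(t,M \right)} = - 3 \frac{t + 256}{M - 12} = - 3 \frac{256 + t}{-12 + M} = - \frac{3 \left(256 + t\right)}{-12 + M}$)
$\left(-45596 - 32525\right) \left(j{\left(-49 \right)} + C{\left(131,-119 \right)}\right) = \left(-45596 - 32525\right) \left(65 + \frac{3 \left(-256 - 131\right)}{-12 - 119}\right) = - 78121 \left(65 + \frac{3 \left(-256 - 131\right)}{-131}\right) = - 78121 \left(65 + 3 \left(- \frac{1}{131}\right) \left(-387\right)\right) = - 78121 \left(65 + \frac{1161}{131}\right) = \left(-78121\right) \frac{9676}{131} = - \frac{755898796}{131}$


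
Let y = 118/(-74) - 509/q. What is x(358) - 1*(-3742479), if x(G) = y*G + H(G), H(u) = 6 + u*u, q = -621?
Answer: 88929527525/22977 ≈ 3.8704e+6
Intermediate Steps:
H(u) = 6 + u²
y = -17806/22977 (y = 118/(-74) - 509/(-621) = 118*(-1/74) - 509*(-1/621) = -59/37 + 509/621 = -17806/22977 ≈ -0.77495)
x(G) = 6 + G² - 17806*G/22977 (x(G) = -17806*G/22977 + (6 + G²) = 6 + G² - 17806*G/22977)
x(358) - 1*(-3742479) = (6 + 358² - 17806/22977*358) - 1*(-3742479) = (6 + 128164 - 6374548/22977) + 3742479 = 2938587542/22977 + 3742479 = 88929527525/22977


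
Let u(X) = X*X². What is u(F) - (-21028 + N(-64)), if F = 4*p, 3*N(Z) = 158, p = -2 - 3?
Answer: 38926/3 ≈ 12975.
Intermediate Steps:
p = -5
N(Z) = 158/3 (N(Z) = (⅓)*158 = 158/3)
F = -20 (F = 4*(-5) = -20)
u(X) = X³
u(F) - (-21028 + N(-64)) = (-20)³ - (-21028 + 158/3) = -8000 - 1*(-62926/3) = -8000 + 62926/3 = 38926/3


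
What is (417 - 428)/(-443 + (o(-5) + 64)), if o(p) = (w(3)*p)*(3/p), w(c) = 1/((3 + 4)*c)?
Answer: 77/2652 ≈ 0.029035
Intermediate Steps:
w(c) = 1/(7*c)
o(p) = 1/7 (o(p) = (((1/7)/3)*p)*(3/p) = (((1/7)*(1/3))*p)*(3/p) = (p/21)*(3/p) = 1/7)
(417 - 428)/(-443 + (o(-5) + 64)) = (417 - 428)/(-443 + (1/7 + 64)) = -11/(-443 + 449/7) = -11/(-2652/7) = -11*(-7/2652) = 77/2652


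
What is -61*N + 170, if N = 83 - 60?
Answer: -1233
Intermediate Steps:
N = 23
-61*N + 170 = -61*23 + 170 = -1403 + 170 = -1233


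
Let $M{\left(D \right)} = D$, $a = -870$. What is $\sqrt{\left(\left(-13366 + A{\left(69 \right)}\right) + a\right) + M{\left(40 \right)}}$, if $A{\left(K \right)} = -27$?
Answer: $i \sqrt{14223} \approx 119.26 i$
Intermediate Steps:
$\sqrt{\left(\left(-13366 + A{\left(69 \right)}\right) + a\right) + M{\left(40 \right)}} = \sqrt{\left(\left(-13366 - 27\right) - 870\right) + 40} = \sqrt{\left(-13393 - 870\right) + 40} = \sqrt{-14263 + 40} = \sqrt{-14223} = i \sqrt{14223}$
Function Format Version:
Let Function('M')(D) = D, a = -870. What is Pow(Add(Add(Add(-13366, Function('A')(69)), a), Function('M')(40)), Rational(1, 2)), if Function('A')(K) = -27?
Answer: Mul(I, Pow(14223, Rational(1, 2))) ≈ Mul(119.26, I)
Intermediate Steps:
Pow(Add(Add(Add(-13366, Function('A')(69)), a), Function('M')(40)), Rational(1, 2)) = Pow(Add(Add(Add(-13366, -27), -870), 40), Rational(1, 2)) = Pow(Add(Add(-13393, -870), 40), Rational(1, 2)) = Pow(Add(-14263, 40), Rational(1, 2)) = Pow(-14223, Rational(1, 2)) = Mul(I, Pow(14223, Rational(1, 2)))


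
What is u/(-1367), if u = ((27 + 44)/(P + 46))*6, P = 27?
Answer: -426/99791 ≈ -0.0042689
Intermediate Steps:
u = 426/73 (u = ((27 + 44)/(27 + 46))*6 = (71/73)*6 = 426/73 ≈ 5.8356)
u/(-1367) = (426/73)/(-1367) = (426/73)*(-1/1367) = -426/99791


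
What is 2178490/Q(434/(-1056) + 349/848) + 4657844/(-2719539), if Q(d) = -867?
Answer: -1976175622286/785946771 ≈ -2514.4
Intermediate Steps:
2178490/Q(434/(-1056) + 349/848) + 4657844/(-2719539) = 2178490/(-867) + 4657844/(-2719539) = 2178490*(-1/867) + 4657844*(-1/2719539) = -2178490/867 - 4657844/2719539 = -1976175622286/785946771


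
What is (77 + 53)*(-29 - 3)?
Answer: -4160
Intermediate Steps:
(77 + 53)*(-29 - 3) = 130*(-32) = -4160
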